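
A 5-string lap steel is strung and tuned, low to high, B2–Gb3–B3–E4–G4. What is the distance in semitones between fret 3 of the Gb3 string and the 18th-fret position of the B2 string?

8 semitones

Gb3 at fret 3 → A3 (MIDI 57); B2 at fret 18 → F4 (MIDI 65).
57 − 65 = -8, so the two pitches are 8 semitones apart, with F4 the higher.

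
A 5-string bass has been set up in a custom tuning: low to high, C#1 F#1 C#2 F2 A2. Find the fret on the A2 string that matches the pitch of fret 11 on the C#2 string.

3

C#2 at fret 11 is C#2 + 11 semitones = C3.
The open A2 string is 8 semitones above the open C#2, so the same pitch on the A2 string lies at fret 11 − 8 = 3.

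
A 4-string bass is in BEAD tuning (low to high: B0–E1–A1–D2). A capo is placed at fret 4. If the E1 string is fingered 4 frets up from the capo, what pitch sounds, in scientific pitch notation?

C2

The capo raises the open E1 by 4 semitones to G#1; fretting 4 more gives E1 + 4 + 4 = E1 + 8 semitones = C2.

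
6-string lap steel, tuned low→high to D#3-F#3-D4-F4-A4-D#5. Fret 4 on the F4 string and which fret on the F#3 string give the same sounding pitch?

F4 at fret 4 is F4 + 4 semitones = A4.
The open F#3 string is 11 semitones below the open F4, so the same pitch on the F#3 string lies at fret 4 + 11 = 15.

15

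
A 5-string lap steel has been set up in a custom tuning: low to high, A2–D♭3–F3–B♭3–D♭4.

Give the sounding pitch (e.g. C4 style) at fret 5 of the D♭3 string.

G♭3

Each fret is one semitone, so D♭3 + 5 = G♭3.
(Equivalently spelled F♯3.)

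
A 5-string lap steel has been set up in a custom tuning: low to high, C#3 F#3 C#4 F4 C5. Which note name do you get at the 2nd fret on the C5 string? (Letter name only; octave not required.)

D

C5 is MIDI 72. Adding 2 gives 74; 74 mod 12 = 2, i.e. D.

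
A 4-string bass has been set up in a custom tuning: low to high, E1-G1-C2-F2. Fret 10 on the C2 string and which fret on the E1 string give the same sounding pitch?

18

Fret 10 on C2 is MIDI 36 + 10 = 46 (B♭2). On the E1 string (open MIDI 28), that pitch is 46 − 28 = fret 18.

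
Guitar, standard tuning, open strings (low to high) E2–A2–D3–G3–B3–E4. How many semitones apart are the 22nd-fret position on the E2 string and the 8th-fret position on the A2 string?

E2 at fret 22 → D4 (MIDI 62); A2 at fret 8 → F3 (MIDI 53).
62 − 53 = 9, so the two pitches are 9 semitones apart, with D4 the higher.

9 semitones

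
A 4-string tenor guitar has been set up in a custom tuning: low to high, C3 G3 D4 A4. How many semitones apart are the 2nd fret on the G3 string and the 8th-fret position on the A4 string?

20 semitones

G3 at fret 2 → A3 (MIDI 57); A4 at fret 8 → F5 (MIDI 77).
57 − 77 = -20, so the two pitches are 20 semitones apart, with F5 the higher.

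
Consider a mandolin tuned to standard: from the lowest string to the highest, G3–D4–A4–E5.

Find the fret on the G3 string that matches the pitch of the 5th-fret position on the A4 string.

Fret 5 on A4 is MIDI 69 + 5 = 74 (D5). On the G3 string (open MIDI 55), that pitch is 74 − 55 = fret 19.

19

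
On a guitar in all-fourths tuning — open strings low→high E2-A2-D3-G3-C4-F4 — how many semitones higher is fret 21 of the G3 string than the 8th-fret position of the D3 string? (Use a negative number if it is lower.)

G3 at fret 21 → E5 (MIDI 76); D3 at fret 8 → A#3 (MIDI 58).
76 − 58 = 18, so the two pitches are 18 semitones apart.

18 semitones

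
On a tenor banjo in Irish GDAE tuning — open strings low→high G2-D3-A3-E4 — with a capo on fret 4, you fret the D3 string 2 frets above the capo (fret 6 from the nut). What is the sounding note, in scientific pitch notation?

The capo raises the open D3 by 4 semitones to F#3; fretting 2 more gives D3 + 4 + 2 = D3 + 6 semitones = G#3.

G#3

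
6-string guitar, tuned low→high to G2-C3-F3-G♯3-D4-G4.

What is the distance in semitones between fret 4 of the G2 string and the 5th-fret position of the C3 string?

6 semitones

G2 at fret 4 → B2 (MIDI 47); C3 at fret 5 → F3 (MIDI 53).
47 − 53 = -6, so the two pitches are 6 semitones apart, with F3 the higher.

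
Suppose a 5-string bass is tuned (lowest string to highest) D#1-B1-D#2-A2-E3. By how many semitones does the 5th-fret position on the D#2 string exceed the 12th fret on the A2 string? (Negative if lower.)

-13 semitones

D#2 at fret 5 → G#2 (MIDI 44); A2 at fret 12 → A3 (MIDI 57).
44 − 57 = -13, so the two pitches are 13 semitones apart.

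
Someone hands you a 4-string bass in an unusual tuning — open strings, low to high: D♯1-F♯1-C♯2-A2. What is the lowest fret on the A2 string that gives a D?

5

From A2, count semitones up the chromatic scale until reaching D: A–A#–B–C–C#–D — 5 steps.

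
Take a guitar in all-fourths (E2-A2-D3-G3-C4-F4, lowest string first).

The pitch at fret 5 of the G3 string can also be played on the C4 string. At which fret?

0

Fret 5 on G3 is MIDI 55 + 5 = 60 (C4). On the C4 string (open MIDI 60), that pitch is 60 − 60 = fret 0.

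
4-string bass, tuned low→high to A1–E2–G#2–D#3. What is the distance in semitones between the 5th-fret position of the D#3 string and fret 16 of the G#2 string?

4 semitones

D#3 at fret 5 → G#3 (MIDI 56); G#2 at fret 16 → C4 (MIDI 60).
56 − 60 = -4, so the two pitches are 4 semitones apart, with C4 the higher.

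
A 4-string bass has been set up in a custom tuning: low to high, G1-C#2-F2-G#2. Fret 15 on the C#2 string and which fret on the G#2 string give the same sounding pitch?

Fret 15 on C#2 is MIDI 37 + 15 = 52 (E3). On the G#2 string (open MIDI 44), that pitch is 52 − 44 = fret 8.

8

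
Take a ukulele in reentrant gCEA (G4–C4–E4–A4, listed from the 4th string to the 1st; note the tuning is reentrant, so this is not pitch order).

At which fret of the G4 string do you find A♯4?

A♯4 is 3 semitones above the open G4 (G–G#–A–A#), so it sits at fret 3.

3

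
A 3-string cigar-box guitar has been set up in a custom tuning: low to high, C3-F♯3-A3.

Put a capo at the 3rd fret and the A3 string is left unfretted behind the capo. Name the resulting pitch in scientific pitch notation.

C4

The capo raises the open A3 by 3 semitones to C4; fretting 0 more gives A3 + 3 + 0 = A3 + 3 semitones = C4.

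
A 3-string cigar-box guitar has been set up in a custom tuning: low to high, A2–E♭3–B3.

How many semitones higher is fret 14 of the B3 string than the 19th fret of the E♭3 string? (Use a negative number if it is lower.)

3 semitones

B3 at fret 14 → D♭5 (MIDI 73); E♭3 at fret 19 → B♭4 (MIDI 70).
73 − 70 = 3, so the two pitches are 3 semitones apart.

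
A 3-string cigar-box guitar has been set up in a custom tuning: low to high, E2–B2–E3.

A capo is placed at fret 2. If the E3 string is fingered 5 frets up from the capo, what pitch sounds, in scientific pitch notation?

The capo raises the open E3 by 2 semitones to F♯3; fretting 5 more gives E3 + 2 + 5 = E3 + 7 semitones = B3.

B3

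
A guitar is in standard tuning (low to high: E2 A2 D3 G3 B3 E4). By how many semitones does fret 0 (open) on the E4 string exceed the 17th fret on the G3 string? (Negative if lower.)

-8 semitones

E4 at fret 0 → E4 (MIDI 64); G3 at fret 17 → C5 (MIDI 72).
64 − 72 = -8, so the two pitches are 8 semitones apart.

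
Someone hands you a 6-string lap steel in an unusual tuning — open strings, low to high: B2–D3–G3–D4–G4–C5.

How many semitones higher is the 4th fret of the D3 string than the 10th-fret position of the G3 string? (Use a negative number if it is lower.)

-11 semitones

D3 at fret 4 → Gb3 (MIDI 54); G3 at fret 10 → F4 (MIDI 65).
54 − 65 = -11, so the two pitches are 11 semitones apart.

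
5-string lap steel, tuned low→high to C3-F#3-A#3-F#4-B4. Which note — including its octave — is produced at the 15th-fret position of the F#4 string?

A5

The open F#4 string plus 15 semitones: F#–G–G#–A–…–G–G#–A.
The walk passes from B into C once, so the octave number goes from 4 to 5.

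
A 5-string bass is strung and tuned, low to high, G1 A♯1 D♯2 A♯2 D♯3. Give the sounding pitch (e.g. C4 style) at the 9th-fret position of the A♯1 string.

The open A♯1 string plus 9 semitones: A#–B–C–C#–D–D#–E–F–F#–G.
The walk passes from B into C once, so the octave number goes from 1 to 2.

G2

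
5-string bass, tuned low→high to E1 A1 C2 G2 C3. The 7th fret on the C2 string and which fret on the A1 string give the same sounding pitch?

C2 at fret 7 is C2 + 7 semitones = G2.
The open A1 string is 3 semitones below the open C2, so the same pitch on the A1 string lies at fret 7 + 3 = 10.

10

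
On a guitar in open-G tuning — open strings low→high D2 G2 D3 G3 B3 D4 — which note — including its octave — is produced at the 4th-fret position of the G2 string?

B2

Each fret is one semitone, so G2 + 4 = B2.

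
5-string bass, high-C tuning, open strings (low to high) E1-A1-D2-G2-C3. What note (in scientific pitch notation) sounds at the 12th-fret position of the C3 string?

The open C3 string plus 12 semitones: C–C#–D–D#–…–A#–B–C.
The walk passes from B into C once, so the octave number goes from 3 to 4.

C4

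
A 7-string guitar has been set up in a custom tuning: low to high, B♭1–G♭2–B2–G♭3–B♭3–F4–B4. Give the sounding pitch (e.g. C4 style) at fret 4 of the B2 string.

Each fret is one semitone, so B2 + 4 = E♭3.
(Equivalently spelled D♯3.)

E♭3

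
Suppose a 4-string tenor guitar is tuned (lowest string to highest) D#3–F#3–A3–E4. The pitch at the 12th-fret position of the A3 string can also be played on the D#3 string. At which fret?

A3 at fret 12 is A3 + 12 semitones = A4.
The open D#3 string is 6 semitones below the open A3, so the same pitch on the D#3 string lies at fret 12 + 6 = 18.

18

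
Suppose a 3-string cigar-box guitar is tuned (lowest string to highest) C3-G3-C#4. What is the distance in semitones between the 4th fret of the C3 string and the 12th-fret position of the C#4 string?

21 semitones

C3 at fret 4 → E3 (MIDI 52); C#4 at fret 12 → C#5 (MIDI 73).
52 − 73 = -21, so the two pitches are 21 semitones apart, with C#5 the higher.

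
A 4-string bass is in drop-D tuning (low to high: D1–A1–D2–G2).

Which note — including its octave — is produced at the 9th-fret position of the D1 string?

B1

D1 is MIDI 26. Adding 9 gives 35, which is B1.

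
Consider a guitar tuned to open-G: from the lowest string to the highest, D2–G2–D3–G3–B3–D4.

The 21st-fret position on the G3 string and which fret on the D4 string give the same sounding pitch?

14

G3 at fret 21 is G3 + 21 semitones = E5.
The open D4 string is 7 semitones above the open G3, so the same pitch on the D4 string lies at fret 21 − 7 = 14.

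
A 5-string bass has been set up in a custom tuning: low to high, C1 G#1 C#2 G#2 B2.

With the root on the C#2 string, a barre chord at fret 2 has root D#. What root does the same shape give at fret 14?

D#

Moving from fret 2 to fret 14 shifts the root by 12 semitones.
D# up 12 semitones is D#.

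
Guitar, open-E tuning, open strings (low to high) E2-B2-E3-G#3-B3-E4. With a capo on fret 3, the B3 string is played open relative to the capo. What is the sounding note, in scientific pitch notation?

The capo raises the open B3 by 3 semitones to D4; fretting 0 more gives B3 + 3 + 0 = B3 + 3 semitones = D4.

D4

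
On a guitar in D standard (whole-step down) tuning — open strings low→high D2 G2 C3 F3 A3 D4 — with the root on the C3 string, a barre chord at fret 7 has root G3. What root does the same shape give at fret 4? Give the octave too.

Moving from fret 7 to fret 4 shifts the root by -3 semitones.
G3 down 3 semitones is E3.

E3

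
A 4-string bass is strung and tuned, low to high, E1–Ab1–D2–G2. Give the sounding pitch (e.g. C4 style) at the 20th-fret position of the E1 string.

E1 is MIDI 28. Adding 20 gives 48, which is C3.

C3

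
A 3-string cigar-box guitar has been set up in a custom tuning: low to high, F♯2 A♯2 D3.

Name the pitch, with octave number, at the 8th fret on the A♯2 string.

Each fret is one semitone, so A♯2 + 8 = F♯3.
(Equivalently spelled G♭3.)

F♯3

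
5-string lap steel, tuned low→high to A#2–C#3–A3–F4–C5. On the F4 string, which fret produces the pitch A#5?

A#5 is 17 semitones above the open F4 (F–F#–G–G#–…–G#–A–A#), so it sits at fret 17.

17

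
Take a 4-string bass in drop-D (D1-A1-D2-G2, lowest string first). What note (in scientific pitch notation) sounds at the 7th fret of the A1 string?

E2

Each fret is one semitone, so A1 + 7 = E2.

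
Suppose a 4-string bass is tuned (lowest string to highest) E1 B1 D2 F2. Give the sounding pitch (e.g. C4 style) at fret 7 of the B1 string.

Gb2

The open B1 string plus 7 semitones: B–C–Db–D–Eb–E–F–Gb.
The walk passes from B into C once, so the octave number goes from 1 to 2.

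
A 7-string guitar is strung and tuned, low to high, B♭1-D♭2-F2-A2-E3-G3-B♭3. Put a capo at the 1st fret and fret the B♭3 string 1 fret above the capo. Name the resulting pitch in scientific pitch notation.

C4

The capo raises the open B♭3 by 1 semitone to B3; fretting 1 more gives B♭3 + 1 + 1 = B♭3 + 2 semitones = C4.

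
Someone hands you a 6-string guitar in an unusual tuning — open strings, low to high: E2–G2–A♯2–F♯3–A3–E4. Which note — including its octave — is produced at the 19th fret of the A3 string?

A3 is MIDI 57. Adding 19 gives 76, which is E5.

E5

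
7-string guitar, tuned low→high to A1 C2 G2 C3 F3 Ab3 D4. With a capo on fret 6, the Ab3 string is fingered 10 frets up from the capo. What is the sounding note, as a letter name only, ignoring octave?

The capo raises the open Ab3 by 6 semitones to D4; fretting 10 more gives Ab3 + 6 + 10 = Ab3 + 16 semitones, landing on C.

C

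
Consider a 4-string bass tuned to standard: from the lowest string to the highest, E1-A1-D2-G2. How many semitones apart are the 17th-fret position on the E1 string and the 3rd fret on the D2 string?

E1 at fret 17 → A2 (MIDI 45); D2 at fret 3 → F2 (MIDI 41).
45 − 41 = 4, so the two pitches are 4 semitones apart, with A2 the higher.

4 semitones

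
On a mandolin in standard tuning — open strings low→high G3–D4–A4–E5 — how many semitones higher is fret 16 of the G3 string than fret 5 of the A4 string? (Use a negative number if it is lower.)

-3 semitones

G3 at fret 16 → B4 (MIDI 71); A4 at fret 5 → D5 (MIDI 74).
71 − 74 = -3, so the two pitches are 3 semitones apart.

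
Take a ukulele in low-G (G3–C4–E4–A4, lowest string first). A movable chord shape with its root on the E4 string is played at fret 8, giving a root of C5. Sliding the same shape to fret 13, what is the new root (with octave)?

Moving from fret 8 to fret 13 shifts the root by 5 semitones.
C5 up 5 semitones is F5.

F5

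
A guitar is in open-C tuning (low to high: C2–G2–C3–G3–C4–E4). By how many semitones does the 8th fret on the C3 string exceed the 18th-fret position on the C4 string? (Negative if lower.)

-22 semitones

C3 at fret 8 → G#3 (MIDI 56); C4 at fret 18 → F#5 (MIDI 78).
56 − 78 = -22, so the two pitches are 22 semitones apart.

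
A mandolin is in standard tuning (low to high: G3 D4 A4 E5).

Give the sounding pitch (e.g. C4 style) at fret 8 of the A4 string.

The open A4 string plus 8 semitones: A–A#–B–C–C#–D–D#–E–F.
The walk passes from B into C once, so the octave number goes from 4 to 5.

F5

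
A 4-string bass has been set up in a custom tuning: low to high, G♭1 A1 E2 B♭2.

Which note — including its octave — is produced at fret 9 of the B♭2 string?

Each fret is one semitone, so B♭2 + 9 = G3.

G3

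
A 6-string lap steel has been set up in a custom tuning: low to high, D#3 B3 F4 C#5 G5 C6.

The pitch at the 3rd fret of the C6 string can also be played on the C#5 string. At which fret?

14

C6 at fret 3 is C6 + 3 semitones = D#6.
The open C#5 string is 11 semitones below the open C6, so the same pitch on the C#5 string lies at fret 3 + 11 = 14.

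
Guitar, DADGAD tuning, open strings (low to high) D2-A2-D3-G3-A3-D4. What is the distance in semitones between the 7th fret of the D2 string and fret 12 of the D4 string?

29 semitones

D2 at fret 7 → A2 (MIDI 45); D4 at fret 12 → D5 (MIDI 74).
45 − 74 = -29, so the two pitches are 29 semitones apart, with D5 the higher.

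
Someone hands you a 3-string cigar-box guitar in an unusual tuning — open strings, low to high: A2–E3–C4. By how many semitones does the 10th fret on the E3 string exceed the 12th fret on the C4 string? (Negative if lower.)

E3 at fret 10 → D4 (MIDI 62); C4 at fret 12 → C5 (MIDI 72).
62 − 72 = -10, so the two pitches are 10 semitones apart.

-10 semitones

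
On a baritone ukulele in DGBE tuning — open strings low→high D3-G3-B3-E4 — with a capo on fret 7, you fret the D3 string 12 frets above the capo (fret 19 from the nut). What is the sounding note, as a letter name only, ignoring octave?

The capo raises the open D3 by 7 semitones to A3; fretting 12 more gives D3 + 7 + 12 = D3 + 19 semitones, landing on A.

A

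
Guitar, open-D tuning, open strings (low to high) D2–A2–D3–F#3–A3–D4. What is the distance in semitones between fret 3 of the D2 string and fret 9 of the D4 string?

30 semitones

D2 at fret 3 → F2 (MIDI 41); D4 at fret 9 → B4 (MIDI 71).
41 − 71 = -30, so the two pitches are 30 semitones apart, with B4 the higher.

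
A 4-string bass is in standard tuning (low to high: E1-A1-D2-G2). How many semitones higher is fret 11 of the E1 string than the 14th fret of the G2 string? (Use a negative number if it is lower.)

-18 semitones

E1 at fret 11 → D#2 (MIDI 39); G2 at fret 14 → A3 (MIDI 57).
39 − 57 = -18, so the two pitches are 18 semitones apart.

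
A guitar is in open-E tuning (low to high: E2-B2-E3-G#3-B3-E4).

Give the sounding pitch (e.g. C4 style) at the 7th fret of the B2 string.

The open B2 string plus 7 semitones: B–C–C#–D–D#–E–F–F#.
The walk passes from B into C once, so the octave number goes from 2 to 3.
(Equivalently spelled Gb3.)

F#3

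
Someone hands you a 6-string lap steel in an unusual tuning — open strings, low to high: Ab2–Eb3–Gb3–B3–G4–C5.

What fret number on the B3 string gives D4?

D4 is 3 semitones above the open B3 (B–C–Db–D), so it sits at fret 3.

3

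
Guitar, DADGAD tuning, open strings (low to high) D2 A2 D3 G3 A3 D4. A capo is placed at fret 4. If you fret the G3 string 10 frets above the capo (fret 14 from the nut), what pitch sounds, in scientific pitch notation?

A4

The capo raises the open G3 by 4 semitones to B3; fretting 10 more gives G3 + 4 + 10 = G3 + 14 semitones = A4.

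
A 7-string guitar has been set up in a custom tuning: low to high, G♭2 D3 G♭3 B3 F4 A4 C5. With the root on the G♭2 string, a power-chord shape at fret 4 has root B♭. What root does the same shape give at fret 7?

D♭

Moving from fret 4 to fret 7 shifts the root by 3 semitones.
B♭ up 3 semitones is D♭.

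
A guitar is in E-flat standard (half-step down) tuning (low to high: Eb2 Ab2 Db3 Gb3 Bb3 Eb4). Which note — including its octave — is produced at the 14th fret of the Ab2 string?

Each fret is one semitone, so Ab2 + 14 = Bb3.
(Equivalently spelled A#3.)

Bb3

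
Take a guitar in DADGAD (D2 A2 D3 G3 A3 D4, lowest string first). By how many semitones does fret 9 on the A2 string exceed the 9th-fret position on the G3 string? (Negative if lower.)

-10 semitones

A2 at fret 9 → F#3 (MIDI 54); G3 at fret 9 → E4 (MIDI 64).
54 − 64 = -10, so the two pitches are 10 semitones apart.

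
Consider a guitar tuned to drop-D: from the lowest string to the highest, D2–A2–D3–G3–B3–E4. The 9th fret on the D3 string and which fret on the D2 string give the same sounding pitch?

21

Fret 9 on D3 is MIDI 50 + 9 = 59 (B3). On the D2 string (open MIDI 38), that pitch is 59 − 38 = fret 21.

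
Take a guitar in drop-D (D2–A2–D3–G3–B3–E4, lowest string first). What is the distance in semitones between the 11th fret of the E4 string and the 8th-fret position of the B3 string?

8 semitones

E4 at fret 11 → D#5 (MIDI 75); B3 at fret 8 → G4 (MIDI 67).
75 − 67 = 8, so the two pitches are 8 semitones apart, with D#5 the higher.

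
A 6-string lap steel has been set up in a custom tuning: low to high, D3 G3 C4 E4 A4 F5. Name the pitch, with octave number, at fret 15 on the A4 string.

A4 is MIDI 69. Adding 15 gives 84, which is C6.

C6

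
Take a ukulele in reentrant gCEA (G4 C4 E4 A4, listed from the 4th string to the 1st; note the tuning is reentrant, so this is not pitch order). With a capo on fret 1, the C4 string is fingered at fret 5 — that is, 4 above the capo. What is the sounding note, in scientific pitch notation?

F4

The capo raises the open C4 by 1 semitone to C#4; fretting 4 more gives C4 + 1 + 4 = C4 + 5 semitones = F4.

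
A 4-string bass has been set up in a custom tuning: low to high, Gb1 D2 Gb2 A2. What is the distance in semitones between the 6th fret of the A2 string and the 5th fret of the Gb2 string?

4 semitones

A2 at fret 6 → Eb3 (MIDI 51); Gb2 at fret 5 → B2 (MIDI 47).
51 − 47 = 4, so the two pitches are 4 semitones apart, with Eb3 the higher.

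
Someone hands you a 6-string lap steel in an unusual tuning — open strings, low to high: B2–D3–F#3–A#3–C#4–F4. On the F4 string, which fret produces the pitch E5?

11

E5 is 11 semitones above the open F4 (F–F#–G–G#–…–D–D#–E), so it sits at fret 11.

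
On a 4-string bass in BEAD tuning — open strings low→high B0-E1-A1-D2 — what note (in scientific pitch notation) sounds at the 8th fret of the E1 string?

C2

Each fret is one semitone, so E1 + 8 = C2.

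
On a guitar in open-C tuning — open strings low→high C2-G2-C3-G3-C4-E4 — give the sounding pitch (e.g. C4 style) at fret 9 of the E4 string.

E4 is MIDI 64. Adding 9 gives 73, which is C♯5.
(Equivalently spelled D♭5.)

C♯5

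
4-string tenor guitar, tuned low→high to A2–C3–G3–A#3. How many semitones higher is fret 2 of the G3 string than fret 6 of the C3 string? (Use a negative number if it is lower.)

G3 at fret 2 → A3 (MIDI 57); C3 at fret 6 → F#3 (MIDI 54).
57 − 54 = 3, so the two pitches are 3 semitones apart.

3 semitones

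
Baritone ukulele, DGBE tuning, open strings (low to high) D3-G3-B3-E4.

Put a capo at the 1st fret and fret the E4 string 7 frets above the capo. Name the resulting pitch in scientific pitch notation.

C5

The capo raises the open E4 by 1 semitone to F4; fretting 7 more gives E4 + 1 + 7 = E4 + 8 semitones = C5.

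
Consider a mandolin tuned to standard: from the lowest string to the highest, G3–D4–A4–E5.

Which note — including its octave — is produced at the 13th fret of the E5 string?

F6

E5 is MIDI 76. Adding 13 gives 89, which is F6.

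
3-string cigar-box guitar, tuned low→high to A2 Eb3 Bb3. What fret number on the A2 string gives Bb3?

13

Bb3 is 13 semitones above the open A2 (A–Bb–B–C–…–Ab–A–Bb), so it sits at fret 13.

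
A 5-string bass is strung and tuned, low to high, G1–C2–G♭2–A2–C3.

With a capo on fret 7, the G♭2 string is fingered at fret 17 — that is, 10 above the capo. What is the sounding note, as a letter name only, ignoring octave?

The capo raises the open G♭2 by 7 semitones to D♭3; fretting 10 more gives G♭2 + 7 + 10 = G♭2 + 17 semitones, landing on B.

B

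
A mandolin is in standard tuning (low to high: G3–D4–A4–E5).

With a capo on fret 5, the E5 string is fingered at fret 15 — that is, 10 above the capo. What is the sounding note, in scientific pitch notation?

G6

The capo raises the open E5 by 5 semitones to A5; fretting 10 more gives E5 + 5 + 10 = E5 + 15 semitones = G6.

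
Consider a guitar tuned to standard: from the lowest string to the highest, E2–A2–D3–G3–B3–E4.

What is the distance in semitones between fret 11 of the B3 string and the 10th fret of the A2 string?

B3 at fret 11 → A#4 (MIDI 70); A2 at fret 10 → G3 (MIDI 55).
70 − 55 = 15, so the two pitches are 15 semitones apart, with A#4 the higher.

15 semitones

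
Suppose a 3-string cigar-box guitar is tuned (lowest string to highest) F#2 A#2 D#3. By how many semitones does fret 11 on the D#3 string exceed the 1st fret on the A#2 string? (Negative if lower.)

D#3 at fret 11 → D4 (MIDI 62); A#2 at fret 1 → B2 (MIDI 47).
62 − 47 = 15, so the two pitches are 15 semitones apart.

15 semitones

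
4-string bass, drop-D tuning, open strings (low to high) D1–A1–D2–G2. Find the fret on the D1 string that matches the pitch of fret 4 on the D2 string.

16

D2 at fret 4 is D2 + 4 semitones = F#2.
The open D1 string is 12 semitones below the open D2, so the same pitch on the D1 string lies at fret 4 + 12 = 16.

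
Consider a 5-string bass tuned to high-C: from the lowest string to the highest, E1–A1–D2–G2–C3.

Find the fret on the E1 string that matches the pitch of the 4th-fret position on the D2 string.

14

D2 at fret 4 is D2 + 4 semitones = F#2.
The open E1 string is 10 semitones below the open D2, so the same pitch on the E1 string lies at fret 4 + 10 = 14.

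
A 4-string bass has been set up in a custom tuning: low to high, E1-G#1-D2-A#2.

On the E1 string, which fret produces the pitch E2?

12

E2 is 12 semitones above the open E1 (E–F–F#–G–…–D–D#–E), so it sits at fret 12.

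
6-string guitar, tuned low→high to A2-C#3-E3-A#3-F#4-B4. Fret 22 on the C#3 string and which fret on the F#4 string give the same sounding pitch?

C#3 at fret 22 is C#3 + 22 semitones = B4.
The open F#4 string is 17 semitones above the open C#3, so the same pitch on the F#4 string lies at fret 22 − 17 = 5.

5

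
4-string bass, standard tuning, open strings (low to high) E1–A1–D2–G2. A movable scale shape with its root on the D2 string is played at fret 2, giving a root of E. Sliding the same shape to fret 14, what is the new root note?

Moving from fret 2 to fret 14 shifts the root by 12 semitones.
E up 12 semitones is E.

E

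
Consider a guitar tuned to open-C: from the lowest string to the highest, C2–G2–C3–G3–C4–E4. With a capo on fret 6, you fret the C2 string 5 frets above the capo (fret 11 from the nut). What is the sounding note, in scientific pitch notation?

B2

The capo raises the open C2 by 6 semitones to F#2; fretting 5 more gives C2 + 6 + 5 = C2 + 11 semitones = B2.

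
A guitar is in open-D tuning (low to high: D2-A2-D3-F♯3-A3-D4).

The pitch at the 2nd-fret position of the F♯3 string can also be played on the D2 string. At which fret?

Fret 2 on F♯3 is MIDI 54 + 2 = 56 (G♯3). On the D2 string (open MIDI 38), that pitch is 56 − 38 = fret 18.

18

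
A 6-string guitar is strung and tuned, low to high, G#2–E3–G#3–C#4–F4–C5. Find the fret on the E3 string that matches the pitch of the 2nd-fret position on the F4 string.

F4 at fret 2 is F4 + 2 semitones = G4.
The open E3 string is 13 semitones below the open F4, so the same pitch on the E3 string lies at fret 2 + 13 = 15.

15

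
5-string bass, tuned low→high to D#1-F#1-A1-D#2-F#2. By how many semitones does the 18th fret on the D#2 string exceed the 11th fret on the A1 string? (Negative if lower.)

D#2 at fret 18 → A3 (MIDI 57); A1 at fret 11 → G#2 (MIDI 44).
57 − 44 = 13, so the two pitches are 13 semitones apart.

13 semitones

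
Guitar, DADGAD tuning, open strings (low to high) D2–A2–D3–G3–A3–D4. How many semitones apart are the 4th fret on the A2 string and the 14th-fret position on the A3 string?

A2 at fret 4 → C#3 (MIDI 49); A3 at fret 14 → B4 (MIDI 71).
49 − 71 = -22, so the two pitches are 22 semitones apart, with B4 the higher.

22 semitones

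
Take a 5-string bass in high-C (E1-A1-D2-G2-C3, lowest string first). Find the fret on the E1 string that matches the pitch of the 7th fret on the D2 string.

17

D2 at fret 7 is D2 + 7 semitones = A2.
The open E1 string is 10 semitones below the open D2, so the same pitch on the E1 string lies at fret 7 + 10 = 17.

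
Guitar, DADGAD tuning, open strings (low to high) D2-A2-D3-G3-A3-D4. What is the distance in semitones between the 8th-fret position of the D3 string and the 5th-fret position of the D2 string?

D3 at fret 8 → A♯3 (MIDI 58); D2 at fret 5 → G2 (MIDI 43).
58 − 43 = 15, so the two pitches are 15 semitones apart, with A♯3 the higher.

15 semitones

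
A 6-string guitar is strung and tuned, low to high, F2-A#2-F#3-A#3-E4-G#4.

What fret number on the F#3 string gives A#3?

A#3 is 4 semitones above the open F#3 (F#–G–G#–A–A#), so it sits at fret 4.

4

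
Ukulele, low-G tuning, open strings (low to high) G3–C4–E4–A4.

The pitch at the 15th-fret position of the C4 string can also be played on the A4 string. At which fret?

Fret 15 on C4 is MIDI 60 + 15 = 75 (D♯5). On the A4 string (open MIDI 69), that pitch is 75 − 69 = fret 6.

6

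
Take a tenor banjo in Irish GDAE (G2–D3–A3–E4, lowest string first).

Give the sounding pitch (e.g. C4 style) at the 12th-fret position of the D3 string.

Each fret is one semitone, so D3 + 12 = D4.

D4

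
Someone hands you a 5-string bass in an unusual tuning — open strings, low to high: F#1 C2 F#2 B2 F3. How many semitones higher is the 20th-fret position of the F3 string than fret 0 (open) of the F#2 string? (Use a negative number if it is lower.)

31 semitones

F3 at fret 20 → C#5 (MIDI 73); F#2 at fret 0 → F#2 (MIDI 42).
73 − 42 = 31, so the two pitches are 31 semitones apart.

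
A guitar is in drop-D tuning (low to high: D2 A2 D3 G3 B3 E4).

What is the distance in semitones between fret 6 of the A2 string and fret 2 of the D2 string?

A2 at fret 6 → D#3 (MIDI 51); D2 at fret 2 → E2 (MIDI 40).
51 − 40 = 11, so the two pitches are 11 semitones apart, with D#3 the higher.

11 semitones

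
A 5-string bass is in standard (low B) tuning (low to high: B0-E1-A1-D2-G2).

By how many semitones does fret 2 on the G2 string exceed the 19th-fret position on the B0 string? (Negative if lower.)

G2 at fret 2 → A2 (MIDI 45); B0 at fret 19 → F#2 (MIDI 42).
45 − 42 = 3, so the two pitches are 3 semitones apart.

3 semitones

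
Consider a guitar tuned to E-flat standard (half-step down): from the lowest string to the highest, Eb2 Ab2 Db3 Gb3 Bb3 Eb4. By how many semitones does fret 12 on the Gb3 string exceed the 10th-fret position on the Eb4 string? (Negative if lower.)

-7 semitones

Gb3 at fret 12 → Gb4 (MIDI 66); Eb4 at fret 10 → Db5 (MIDI 73).
66 − 73 = -7, so the two pitches are 7 semitones apart.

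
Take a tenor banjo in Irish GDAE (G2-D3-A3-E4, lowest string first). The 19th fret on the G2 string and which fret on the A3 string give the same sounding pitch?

G2 at fret 19 is G2 + 19 semitones = D4.
The open A3 string is 14 semitones above the open G2, so the same pitch on the A3 string lies at fret 19 − 14 = 5.

5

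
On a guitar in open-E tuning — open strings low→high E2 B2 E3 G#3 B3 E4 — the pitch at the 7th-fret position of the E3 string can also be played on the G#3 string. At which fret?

E3 at fret 7 is E3 + 7 semitones = B3.
The open G#3 string is 4 semitones above the open E3, so the same pitch on the G#3 string lies at fret 7 − 4 = 3.

3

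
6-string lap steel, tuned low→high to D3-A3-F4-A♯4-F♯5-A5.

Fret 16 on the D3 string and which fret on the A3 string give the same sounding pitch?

D3 at fret 16 is D3 + 16 semitones = F♯4.
The open A3 string is 7 semitones above the open D3, so the same pitch on the A3 string lies at fret 16 − 7 = 9.

9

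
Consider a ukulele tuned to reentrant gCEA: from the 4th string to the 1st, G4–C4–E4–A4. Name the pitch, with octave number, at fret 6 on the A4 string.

D♯5

A4 is MIDI 69. Adding 6 gives 75, which is D♯5.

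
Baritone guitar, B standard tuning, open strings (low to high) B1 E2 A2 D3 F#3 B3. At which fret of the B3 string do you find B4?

12

B4 is 12 semitones above the open B3 (B–C–C#–D–…–A–A#–B), so it sits at fret 12.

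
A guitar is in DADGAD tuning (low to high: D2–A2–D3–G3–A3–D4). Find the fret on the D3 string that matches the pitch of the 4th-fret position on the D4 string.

16

Fret 4 on D4 is MIDI 62 + 4 = 66 (F#4). On the D3 string (open MIDI 50), that pitch is 66 − 50 = fret 16.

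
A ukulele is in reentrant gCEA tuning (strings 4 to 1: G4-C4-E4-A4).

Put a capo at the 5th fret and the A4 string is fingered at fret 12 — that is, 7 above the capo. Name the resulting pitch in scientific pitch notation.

The capo raises the open A4 by 5 semitones to D5; fretting 7 more gives A4 + 5 + 7 = A4 + 12 semitones = A5.

A5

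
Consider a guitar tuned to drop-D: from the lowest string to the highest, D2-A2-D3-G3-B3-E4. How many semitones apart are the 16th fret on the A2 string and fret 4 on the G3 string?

A2 at fret 16 → C#4 (MIDI 61); G3 at fret 4 → B3 (MIDI 59).
61 − 59 = 2, so the two pitches are 2 semitones apart, with C#4 the higher.

2 semitones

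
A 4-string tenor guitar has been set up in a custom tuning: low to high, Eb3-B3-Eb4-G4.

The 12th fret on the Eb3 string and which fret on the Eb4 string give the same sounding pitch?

0

Eb3 at fret 12 is Eb3 + 12 semitones = Eb4.
The open Eb4 string is 12 semitones above the open Eb3, so the same pitch on the Eb4 string lies at fret 12 − 12 = 0.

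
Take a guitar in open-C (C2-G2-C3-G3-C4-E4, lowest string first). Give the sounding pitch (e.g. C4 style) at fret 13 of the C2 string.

C#3

Each fret is one semitone, so C2 + 13 = C#3.
(Equivalently spelled Db3.)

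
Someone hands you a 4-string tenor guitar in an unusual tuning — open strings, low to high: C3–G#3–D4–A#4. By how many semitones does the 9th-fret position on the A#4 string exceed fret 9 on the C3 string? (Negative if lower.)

22 semitones

A#4 at fret 9 → G5 (MIDI 79); C3 at fret 9 → A3 (MIDI 57).
79 − 57 = 22, so the two pitches are 22 semitones apart.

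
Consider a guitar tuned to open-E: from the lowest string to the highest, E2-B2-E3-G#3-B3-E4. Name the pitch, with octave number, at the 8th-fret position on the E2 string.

The open E2 string plus 8 semitones: E–F–F#–G–G#–A–A#–B–C.
The walk passes from B into C once, so the octave number goes from 2 to 3.

C3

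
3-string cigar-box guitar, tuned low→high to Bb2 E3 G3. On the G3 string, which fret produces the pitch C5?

17

C5 is 17 semitones above the open G3 (G–Ab–A–Bb–…–Bb–B–C), so it sits at fret 17.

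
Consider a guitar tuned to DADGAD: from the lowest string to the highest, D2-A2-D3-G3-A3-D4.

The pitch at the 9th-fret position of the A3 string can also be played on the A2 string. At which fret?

A3 at fret 9 is A3 + 9 semitones = F#4.
The open A2 string is 12 semitones below the open A3, so the same pitch on the A2 string lies at fret 9 + 12 = 21.

21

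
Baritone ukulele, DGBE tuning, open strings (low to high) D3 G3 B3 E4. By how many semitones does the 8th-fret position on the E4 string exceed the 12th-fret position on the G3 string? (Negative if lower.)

5 semitones

E4 at fret 8 → C5 (MIDI 72); G3 at fret 12 → G4 (MIDI 67).
72 − 67 = 5, so the two pitches are 5 semitones apart.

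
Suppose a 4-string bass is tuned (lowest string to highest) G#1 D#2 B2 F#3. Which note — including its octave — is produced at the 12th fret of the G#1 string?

G#1 is MIDI 32. Adding 12 gives 44, which is G#2.

G#2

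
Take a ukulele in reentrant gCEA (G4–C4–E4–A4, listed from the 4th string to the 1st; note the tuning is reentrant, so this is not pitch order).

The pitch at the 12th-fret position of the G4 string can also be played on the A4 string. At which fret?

Fret 12 on G4 is MIDI 67 + 12 = 79 (G5). On the A4 string (open MIDI 69), that pitch is 79 − 69 = fret 10.

10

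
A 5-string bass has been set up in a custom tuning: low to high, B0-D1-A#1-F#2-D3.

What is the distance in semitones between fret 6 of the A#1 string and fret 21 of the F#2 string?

23 semitones

A#1 at fret 6 → E2 (MIDI 40); F#2 at fret 21 → D#4 (MIDI 63).
40 − 63 = -23, so the two pitches are 23 semitones apart, with D#4 the higher.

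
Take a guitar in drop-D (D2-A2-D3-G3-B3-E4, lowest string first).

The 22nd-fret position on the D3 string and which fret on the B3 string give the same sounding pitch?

Fret 22 on D3 is MIDI 50 + 22 = 72 (C5). On the B3 string (open MIDI 59), that pitch is 72 − 59 = fret 13.

13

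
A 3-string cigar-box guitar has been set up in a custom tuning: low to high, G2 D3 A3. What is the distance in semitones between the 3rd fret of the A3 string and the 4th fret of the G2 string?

13 semitones

A3 at fret 3 → C4 (MIDI 60); G2 at fret 4 → B2 (MIDI 47).
60 − 47 = 13, so the two pitches are 13 semitones apart, with C4 the higher.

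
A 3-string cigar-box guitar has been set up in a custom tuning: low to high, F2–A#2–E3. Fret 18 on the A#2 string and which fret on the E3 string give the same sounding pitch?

12

Fret 18 on A#2 is MIDI 46 + 18 = 64 (E4). On the E3 string (open MIDI 52), that pitch is 64 − 52 = fret 12.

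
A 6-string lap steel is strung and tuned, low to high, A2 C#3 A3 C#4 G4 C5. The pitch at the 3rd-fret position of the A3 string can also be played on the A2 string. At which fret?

15

A3 at fret 3 is A3 + 3 semitones = C4.
The open A2 string is 12 semitones below the open A3, so the same pitch on the A2 string lies at fret 3 + 12 = 15.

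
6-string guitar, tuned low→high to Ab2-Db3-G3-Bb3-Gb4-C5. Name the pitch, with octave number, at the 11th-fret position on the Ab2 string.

G3

Each fret is one semitone, so Ab2 + 11 = G3.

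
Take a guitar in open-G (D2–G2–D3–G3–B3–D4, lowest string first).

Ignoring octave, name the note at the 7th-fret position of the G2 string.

Each fret is one semitone, so G2 + 7 = D.

D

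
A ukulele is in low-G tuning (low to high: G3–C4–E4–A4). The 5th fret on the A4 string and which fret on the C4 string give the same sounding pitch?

14

Fret 5 on A4 is MIDI 69 + 5 = 74 (D5). On the C4 string (open MIDI 60), that pitch is 74 − 60 = fret 14.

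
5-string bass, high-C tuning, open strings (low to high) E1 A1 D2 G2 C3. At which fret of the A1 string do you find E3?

19

E3 is 19 semitones above the open A1 (A–A#–B–C–…–D–D#–E), so it sits at fret 19.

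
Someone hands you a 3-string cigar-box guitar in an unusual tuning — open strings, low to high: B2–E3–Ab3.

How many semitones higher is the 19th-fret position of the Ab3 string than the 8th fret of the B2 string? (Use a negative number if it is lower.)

Ab3 at fret 19 → Eb5 (MIDI 75); B2 at fret 8 → G3 (MIDI 55).
75 − 55 = 20, so the two pitches are 20 semitones apart.

20 semitones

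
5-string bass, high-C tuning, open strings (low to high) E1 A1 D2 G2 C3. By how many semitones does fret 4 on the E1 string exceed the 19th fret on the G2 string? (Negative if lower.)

-30 semitones

E1 at fret 4 → G#1 (MIDI 32); G2 at fret 19 → D4 (MIDI 62).
32 − 62 = -30, so the two pitches are 30 semitones apart.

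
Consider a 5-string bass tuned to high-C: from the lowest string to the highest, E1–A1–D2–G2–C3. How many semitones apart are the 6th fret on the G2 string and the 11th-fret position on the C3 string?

10 semitones

G2 at fret 6 → C♯3 (MIDI 49); C3 at fret 11 → B3 (MIDI 59).
49 − 59 = -10, so the two pitches are 10 semitones apart, with B3 the higher.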